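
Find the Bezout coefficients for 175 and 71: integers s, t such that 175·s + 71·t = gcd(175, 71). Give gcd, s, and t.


Euclidean algorithm on (175, 71) — divide until remainder is 0:
  175 = 2 · 71 + 33
  71 = 2 · 33 + 5
  33 = 6 · 5 + 3
  5 = 1 · 3 + 2
  3 = 1 · 2 + 1
  2 = 2 · 1 + 0
gcd(175, 71) = 1.
Track Bezout coefficients alongside the remainders: start with r₀ = 175 = a·1 + b·0 (s = 1, t = 0) and r₁ = 71 = a·0 + b·1 (s = 0, t = 1); each new remainder r_{k+1} = r_{k-1} − q_k·r_k inherits s_{k+1} = s_{k-1} − q_k·s_k, t_{k+1} = t_{k-1} − q_k·t_k, so r_k = a·s_k + b·t_k at every step:
  q = 2: r = 33, s = 1 − 2·0 = 1, t = 0 − 2·1 = -2  (check: 175·1 + 71·(-2) = 33)
  q = 2: r = 5, s = 0 − 2·1 = -2, t = 1 − 2·(-2) = 5  (check: 175·(-2) + 71·5 = 5)
  q = 6: r = 3, s = 1 − 6·(-2) = 13, t = -2 − 6·5 = -32  (check: 175·13 + 71·(-32) = 3)
  q = 1: r = 2, s = -2 − 1·13 = -15, t = 5 − 1·(-32) = 37  (check: 175·(-15) + 71·37 = 2)
  q = 1: r = 1, s = 13 − 1·(-15) = 28, t = -32 − 1·37 = -69  (check: 175·28 + 71·(-69) = 1)
The row with r = 1 (the gcd) gives the Bezout coefficients s = 28, t = -69.
Result: 175 · (28) + 71 · (-69) = 1.

gcd(175, 71) = 1; s = 28, t = -69 (check: 175·28 + 71·(-69) = 1).


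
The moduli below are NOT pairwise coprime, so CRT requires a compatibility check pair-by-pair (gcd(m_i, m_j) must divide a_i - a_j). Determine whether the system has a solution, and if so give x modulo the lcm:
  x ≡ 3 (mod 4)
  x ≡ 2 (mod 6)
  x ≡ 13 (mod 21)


Moduli 4, 6, 21 are not pairwise coprime, so CRT works modulo lcm(m_i) when all pairwise compatibility conditions hold.
Pairwise compatibility: gcd(m_i, m_j) must divide a_i - a_j for every pair.
Merge one congruence at a time:
  Start: x ≡ 3 (mod 4).
  Combine with x ≡ 2 (mod 6): gcd(4, 6) = 2, and 2 - 3 = -1 is NOT divisible by 2.
    ⇒ system is inconsistent (no integer solution).

No solution (the system is inconsistent).


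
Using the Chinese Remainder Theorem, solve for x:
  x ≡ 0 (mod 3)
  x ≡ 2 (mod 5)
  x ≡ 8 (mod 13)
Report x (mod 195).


Moduli 3, 5, 13 are pairwise coprime; by CRT there is a unique solution modulo M = 3 · 5 · 13 = 195.
Solve pairwise, accumulating the modulus:
  Start with x ≡ 0 (mod 3).
  Combine with x ≡ 2 (mod 5): since gcd(3, 5) = 1, we get a unique residue mod 15.
    Write x = 0 + 3·t and substitute into x ≡ 2 (mod 5): 3·t ≡ 2 − 0 = 2 (mod 5).
    The inverse of 3 mod 5 is 2 (since 3·2 = 6 = 1·5 + 1), so t ≡ 2·2 = 4 ≡ 4 (mod 5).
    Then x = 0 + 3·4 = 12, valid modulo lcm(3, 5) = 15: x ≡ 12 (mod 15).
  Combine with x ≡ 8 (mod 13): since gcd(15, 13) = 1, we get a unique residue mod 195.
    Write x = 12 + 15·t and substitute into x ≡ 8 (mod 13): 15·t ≡ 8 − 12 = -4 (mod 13).
    Reduce coefficients mod 13: 2·t ≡ 9 (mod 13).
    The inverse of 2 mod 13 is 7 (since 2·7 = 14 = 1·13 + 1), so t ≡ 7·9 = 63 ≡ 11 (mod 13).
    Then x = 12 + 15·11 = 177, valid modulo lcm(15, 13) = 195: x ≡ 177 (mod 195).
Verify: 177 mod 3 = 0 ✓, 177 mod 5 = 2 ✓, 177 mod 13 = 8 ✓.

x ≡ 177 (mod 195).


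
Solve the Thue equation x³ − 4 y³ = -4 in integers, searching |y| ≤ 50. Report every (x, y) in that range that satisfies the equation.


The equation is x³ - 4y³ = -4. For fixed y, x³ = 4·y³ − 4, so a solution requires the RHS to be a perfect cube.
Strategy: iterate y from -50 to 50, compute RHS = 4·y³ − 4, and check whether it is a (positive or negative) perfect cube.
Check small values of y:
  y = 0: RHS = -4 is not a perfect cube.
  y = 1: RHS = 0 = (0)³ ⇒ x = 0 works.
  y = -1: RHS = -8 = (-2)³ ⇒ x = -2 works.
  y = 2: RHS = 28 is not a perfect cube.
  y = -2: RHS = -36 is not a perfect cube.
  y = 3: RHS = 104 is not a perfect cube.
  y = -3: RHS = -112 is not a perfect cube.
Continuing the search up to |y| = 50 finds no further solutions beyond those listed.
Collected solutions: (0, 1), (-2, -1).

Solutions (with |y| ≤ 50): (0, 1), (-2, -1).


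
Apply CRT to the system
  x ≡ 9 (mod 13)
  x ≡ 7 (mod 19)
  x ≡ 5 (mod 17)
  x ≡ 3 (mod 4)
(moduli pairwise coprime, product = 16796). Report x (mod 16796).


Product of moduli M = 13 · 19 · 17 · 4 = 16796.
Merge one congruence at a time:
  Start: x ≡ 9 (mod 13).
  Combine with x ≡ 7 (mod 19); new modulus lcm = 247.
    Write x = 9 + 13·t and substitute into x ≡ 7 (mod 19): 13·t ≡ 7 − 9 = -2 (mod 19).
    Reduce coefficients mod 19: 13·t ≡ 17 (mod 19).
    The inverse of 13 mod 19 is 3 (since 13·3 = 39 = 2·19 + 1), so t ≡ 3·17 = 51 ≡ 13 (mod 19).
    Then x = 9 + 13·13 = 178, valid modulo lcm(13, 19) = 247: x ≡ 178 (mod 247).
  Combine with x ≡ 5 (mod 17); new modulus lcm = 4199.
    Write x = 178 + 247·t and substitute into x ≡ 5 (mod 17): 247·t ≡ 5 − 178 = -173 (mod 17).
    Reduce coefficients mod 17: 9·t ≡ 14 (mod 17).
    The inverse of 9 mod 17 is 2 (since 9·2 = 18 = 1·17 + 1), so t ≡ 2·14 = 28 ≡ 11 (mod 17).
    Then x = 178 + 247·11 = 2895, valid modulo lcm(247, 17) = 4199: x ≡ 2895 (mod 4199).
  Combine with x ≡ 3 (mod 4); new modulus lcm = 16796.
    Write x = 2895 + 4199·t and substitute into x ≡ 3 (mod 4): 4199·t ≡ 3 − 2895 = -2892 (mod 4).
    Reduce coefficients mod 4: 3·t ≡ 0 (mod 4).
    The inverse of 3 mod 4 is 3 (since 3·3 = 9 = 2·4 + 1), so t ≡ 3·0 = 0 ≡ 0 (mod 4).
    Then x = 2895 + 4199·0 = 2895, valid modulo lcm(4199, 4) = 16796: x ≡ 2895 (mod 16796).
Verify against each original: 2895 mod 13 = 9, 2895 mod 19 = 7, 2895 mod 17 = 5, 2895 mod 4 = 3.

x ≡ 2895 (mod 16796).


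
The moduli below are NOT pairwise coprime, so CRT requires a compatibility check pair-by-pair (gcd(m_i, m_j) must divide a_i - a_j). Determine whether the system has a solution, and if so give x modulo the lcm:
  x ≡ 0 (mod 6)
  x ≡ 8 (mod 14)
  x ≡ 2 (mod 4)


Moduli 6, 14, 4 are not pairwise coprime, so CRT works modulo lcm(m_i) when all pairwise compatibility conditions hold.
Pairwise compatibility: gcd(m_i, m_j) must divide a_i - a_j for every pair.
Merge one congruence at a time:
  Start: x ≡ 0 (mod 6).
  Combine with x ≡ 8 (mod 14): gcd(6, 14) = 2; 8 - 0 = 8, which IS divisible by 2, so compatible.
    Write x = 0 + 6·t and substitute into x ≡ 8 (mod 14): 6·t ≡ 8 − 0 = 8 (mod 14).
    Divide the congruence (and modulus) by g = 2: 3·t ≡ 4 (mod 7).
    The inverse of 3 mod 7 is 5 (since 3·5 = 15 = 2·7 + 1), so t ≡ 5·4 = 20 ≡ 6 (mod 7).
    Then x = 0 + 6·6 = 36, valid modulo lcm(6, 14) = 42: x ≡ 36 (mod 42).
  Combine with x ≡ 2 (mod 4): gcd(42, 4) = 2; 2 - 36 = -34, which IS divisible by 2, so compatible.
    Write x = 36 + 42·t and substitute into x ≡ 2 (mod 4): 42·t ≡ 2 − 36 = -34 (mod 4).
    Divide the congruence (and modulus) by g = 2: 21·t ≡ -17 (mod 2).
    Reduce coefficients mod 2: 1·t ≡ 1 (mod 2).
    So t ≡ 1 (mod 2).
    Then x = 36 + 42·1 = 78, valid modulo lcm(42, 4) = 84: x ≡ 78 (mod 84).
Verify: 78 mod 6 = 0, 78 mod 14 = 8, 78 mod 4 = 2.

x ≡ 78 (mod 84).


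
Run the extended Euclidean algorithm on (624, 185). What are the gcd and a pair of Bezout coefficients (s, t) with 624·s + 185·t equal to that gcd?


Euclidean algorithm on (624, 185) — divide until remainder is 0:
  624 = 3 · 185 + 69
  185 = 2 · 69 + 47
  69 = 1 · 47 + 22
  47 = 2 · 22 + 3
  22 = 7 · 3 + 1
  3 = 3 · 1 + 0
gcd(624, 185) = 1.
Track Bezout coefficients alongside the remainders: start with r₀ = 624 = a·1 + b·0 (s = 1, t = 0) and r₁ = 185 = a·0 + b·1 (s = 0, t = 1); each new remainder r_{k+1} = r_{k-1} − q_k·r_k inherits s_{k+1} = s_{k-1} − q_k·s_k, t_{k+1} = t_{k-1} − q_k·t_k, so r_k = a·s_k + b·t_k at every step:
  q = 3: r = 69, s = 1 − 3·0 = 1, t = 0 − 3·1 = -3  (check: 624·1 + 185·(-3) = 69)
  q = 2: r = 47, s = 0 − 2·1 = -2, t = 1 − 2·(-3) = 7  (check: 624·(-2) + 185·7 = 47)
  q = 1: r = 22, s = 1 − 1·(-2) = 3, t = -3 − 1·7 = -10  (check: 624·3 + 185·(-10) = 22)
  q = 2: r = 3, s = -2 − 2·3 = -8, t = 7 − 2·(-10) = 27  (check: 624·(-8) + 185·27 = 3)
  q = 7: r = 1, s = 3 − 7·(-8) = 59, t = -10 − 7·27 = -199  (check: 624·59 + 185·(-199) = 1)
The row with r = 1 (the gcd) gives the Bezout coefficients s = 59, t = -199.
Result: 624 · (59) + 185 · (-199) = 1.

gcd(624, 185) = 1; s = 59, t = -199 (check: 624·59 + 185·(-199) = 1).


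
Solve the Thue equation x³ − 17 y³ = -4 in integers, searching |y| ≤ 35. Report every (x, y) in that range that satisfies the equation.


The equation is x³ - 17y³ = -4. For fixed y, x³ = 17·y³ − 4, so a solution requires the RHS to be a perfect cube.
Strategy: iterate y from -35 to 35, compute RHS = 17·y³ − 4, and check whether it is a (positive or negative) perfect cube.
Check small values of y:
  y = 0: RHS = -4 is not a perfect cube.
  y = 1: RHS = 13 is not a perfect cube.
  y = -1: RHS = -21 is not a perfect cube.
  y = 2: RHS = 132 is not a perfect cube.
  y = -2: RHS = -140 is not a perfect cube.
  y = 3: RHS = 455 is not a perfect cube.
  y = -3: RHS = -463 is not a perfect cube.
Continuing the search up to |y| = 35 finds no solutions either.
No (x, y) in the scanned range satisfies the equation.

No integer solutions with |y| ≤ 35.


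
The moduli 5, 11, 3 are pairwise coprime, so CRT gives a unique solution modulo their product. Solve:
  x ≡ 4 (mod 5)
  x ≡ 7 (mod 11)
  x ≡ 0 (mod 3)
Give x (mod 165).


Moduli 5, 11, 3 are pairwise coprime; by CRT there is a unique solution modulo M = 5 · 11 · 3 = 165.
Solve pairwise, accumulating the modulus:
  Start with x ≡ 4 (mod 5).
  Combine with x ≡ 7 (mod 11): since gcd(5, 11) = 1, we get a unique residue mod 55.
    Write x = 4 + 5·t and substitute into x ≡ 7 (mod 11): 5·t ≡ 7 − 4 = 3 (mod 11).
    The inverse of 5 mod 11 is 9 (since 5·9 = 45 = 4·11 + 1), so t ≡ 9·3 = 27 ≡ 5 (mod 11).
    Then x = 4 + 5·5 = 29, valid modulo lcm(5, 11) = 55: x ≡ 29 (mod 55).
  Combine with x ≡ 0 (mod 3): since gcd(55, 3) = 1, we get a unique residue mod 165.
    Write x = 29 + 55·t and substitute into x ≡ 0 (mod 3): 55·t ≡ 0 − 29 = -29 (mod 3).
    Reduce coefficients mod 3: 1·t ≡ 1 (mod 3).
    So t ≡ 1 (mod 3).
    Then x = 29 + 55·1 = 84, valid modulo lcm(55, 3) = 165: x ≡ 84 (mod 165).
Verify: 84 mod 5 = 4 ✓, 84 mod 11 = 7 ✓, 84 mod 3 = 0 ✓.

x ≡ 84 (mod 165).


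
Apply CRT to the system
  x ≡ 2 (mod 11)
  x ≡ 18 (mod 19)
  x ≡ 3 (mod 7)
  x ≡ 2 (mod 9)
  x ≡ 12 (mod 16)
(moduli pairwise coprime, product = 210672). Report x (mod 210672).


Product of moduli M = 11 · 19 · 7 · 9 · 16 = 210672.
Merge one congruence at a time:
  Start: x ≡ 2 (mod 11).
  Combine with x ≡ 18 (mod 19); new modulus lcm = 209.
    Write x = 2 + 11·t and substitute into x ≡ 18 (mod 19): 11·t ≡ 18 − 2 = 16 (mod 19).
    The inverse of 11 mod 19 is 7 (since 11·7 = 77 = 4·19 + 1), so t ≡ 7·16 = 112 ≡ 17 (mod 19).
    Then x = 2 + 11·17 = 189, valid modulo lcm(11, 19) = 209: x ≡ 189 (mod 209).
  Combine with x ≡ 3 (mod 7); new modulus lcm = 1463.
    Write x = 189 + 209·t and substitute into x ≡ 3 (mod 7): 209·t ≡ 3 − 189 = -186 (mod 7).
    Reduce coefficients mod 7: 6·t ≡ 3 (mod 7).
    The inverse of 6 mod 7 is 6 (since 6·6 = 36 = 5·7 + 1), so t ≡ 6·3 = 18 ≡ 4 (mod 7).
    Then x = 189 + 209·4 = 1025, valid modulo lcm(209, 7) = 1463: x ≡ 1025 (mod 1463).
  Combine with x ≡ 2 (mod 9); new modulus lcm = 13167.
    Write x = 1025 + 1463·t and substitute into x ≡ 2 (mod 9): 1463·t ≡ 2 − 1025 = -1023 (mod 9).
    Reduce coefficients mod 9: 5·t ≡ 3 (mod 9).
    The inverse of 5 mod 9 is 2 (since 5·2 = 10 = 1·9 + 1), so t ≡ 2·3 = 6 ≡ 6 (mod 9).
    Then x = 1025 + 1463·6 = 9803, valid modulo lcm(1463, 9) = 13167: x ≡ 9803 (mod 13167).
  Combine with x ≡ 12 (mod 16); new modulus lcm = 210672.
    Write x = 9803 + 13167·t and substitute into x ≡ 12 (mod 16): 13167·t ≡ 12 − 9803 = -9791 (mod 16).
    Reduce coefficients mod 16: 15·t ≡ 1 (mod 16).
    The inverse of 15 mod 16 is 15 (since 15·15 = 225 = 14·16 + 1), so t ≡ 15·1 = 15 ≡ 15 (mod 16).
    Then x = 9803 + 13167·15 = 207308, valid modulo lcm(13167, 16) = 210672: x ≡ 207308 (mod 210672).
Verify against each original: 207308 mod 11 = 2, 207308 mod 19 = 18, 207308 mod 7 = 3, 207308 mod 9 = 2, 207308 mod 16 = 12.

x ≡ 207308 (mod 210672).


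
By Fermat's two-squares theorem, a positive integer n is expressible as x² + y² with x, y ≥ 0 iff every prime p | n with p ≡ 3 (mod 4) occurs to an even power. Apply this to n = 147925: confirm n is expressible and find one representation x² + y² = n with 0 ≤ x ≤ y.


Step 1: Factor n = 147925 = 5^2 · 61 · 97.
Step 2: Check the mod-4 condition on each prime factor: 5 ≡ 1 (mod 4), exponent 2; 61 ≡ 1 (mod 4), exponent 1; 97 ≡ 1 (mod 4), exponent 1.
All primes ≡ 3 (mod 4) appear to even exponent (or don't appear), so by the two-squares theorem n IS expressible as a sum of two squares.
Step 3: Build a representation. Group n = k² · m with k = 5 and m = 61 · 97 = 5917 (a product of primes ≡ 1 (mod 4)); a representation of m scales to one of n via (k·x)² + (k·y)² = k²(x² + y²). Each prime p ≡ 1 (mod 4) is itself a sum of two squares; find a² by testing p − a² for a perfect square:
  61: 61 − 1² = 60, 61 − 2² = 57, 61 − 3² = 52, 61 − 4² = 45, 61 − 5² = 36 = 6² ⇒ 61 = 5² + 6².
  97: 97 − 1² = 96, 97 − 2² = 93, 97 − 3² = 88, 97 − 4² = 81 = 9² ⇒ 97 = 4² + 9².
  Combine using the Brahmagupta–Fibonacci identity (a² + b²)(c² + d²) = (ac − bd)² + (ad + bc)² = (ac + bd)² + (ad − bc)²:
  61 · 97 = 5917: from (5² + 6²)(4² + 9²), take (5·4 − 6·9, 5·9 + 6·4) = (20 − 54, 45 + 24) = (-34, 69); dropping signs (only squares matter) gives (34, 69); check 34² + 69² = 1156 + 4761 = 5917 ✓.
  Scale by k = 5: (5·34, 5·69) = (170, 345).
Step 4: Order so x ≤ y and verify: 170² + 345² = 28900 + 119025 = 147925 = n. ✓

n = 147925 = 170² + 345² (one valid representation with x ≤ y).


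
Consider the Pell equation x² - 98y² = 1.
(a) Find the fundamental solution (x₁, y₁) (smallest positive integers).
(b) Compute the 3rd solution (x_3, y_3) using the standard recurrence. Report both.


Step 1: Find the fundamental solution (x₁, y₁) of x² - 98y² = 1.
  Expand √98 as a continued fraction. a₀ = ⌊√98⌋ = 9; iterate m_{k+1} = d_k·a_k − m_k, d_{k+1} = (98 − m_{k+1}²)/d_k, a_{k+1} = ⌊(a₀ + m_{k+1})/d_{k+1}⌋ (starting m₀ = 0, d₀ = 1), with convergents p_k = a_k·p_{k-1} + p_{k-2}, q_k = a_k·q_{k-1} + q_{k-2} (p₋₁ = 1, q₋₁ = 0):
  k = 0: a₀ = 9; p₀/q₀ = 9/1; p₀² − 98·q₀² = 81 − 98 = -17.
  k = 1: m = 9, d = 17, a = ⌊(9 + 9)/17⌋ = 1; p/q = (1·9 + 1)/(1·1 + 0) = 10/1; p² − 98·q² = 100 − 98 = 2.
  k = 2: m = 8, d = 2, a = ⌊(9 + 8)/2⌋ = 8; p/q = (8·10 + 9)/(8·1 + 1) = 89/9; p² − 98·q² = 7921 − 7938 = -17.
  k = 3: m = 8, d = 17, a = ⌊(9 + 8)/17⌋ = 1; p/q = (1·89 + 10)/(1·9 + 1) = 99/10; p² − 98·q² = 9801 − 9800 = 1.
  The first convergent with p² − 98·q² = 1 gives the fundamental solution (x₁, y₁) = (99, 10).
Step 2: Apply the recurrence (x_{n+1}, y_{n+1}) = (x₁x_n + 98y₁y_n, x₁y_n + y₁x_n) repeatedly.
  From (x_1, y_1) = (99, 10): x_2 = 99·99 + 98·10·10 = 19601; y_2 = 99·10 + 10·99 = 1980.
  From (x_2, y_2) = (19601, 1980): x_3 = 99·19601 + 98·10·1980 = 3880899; y_3 = 99·1980 + 10·19601 = 392030.
Step 3: Verify x_3² - 98·y_3² = 15061377048201 - 15061377048200 = 1 (should be 1). ✓

(x_1, y_1) = (99, 10); (x_3, y_3) = (3880899, 392030).


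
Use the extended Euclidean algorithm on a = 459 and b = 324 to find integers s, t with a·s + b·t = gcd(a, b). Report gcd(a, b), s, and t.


Euclidean algorithm on (459, 324) — divide until remainder is 0:
  459 = 1 · 324 + 135
  324 = 2 · 135 + 54
  135 = 2 · 54 + 27
  54 = 2 · 27 + 0
gcd(459, 324) = 27.
Track Bezout coefficients alongside the remainders: start with r₀ = 459 = a·1 + b·0 (s = 1, t = 0) and r₁ = 324 = a·0 + b·1 (s = 0, t = 1); each new remainder r_{k+1} = r_{k-1} − q_k·r_k inherits s_{k+1} = s_{k-1} − q_k·s_k, t_{k+1} = t_{k-1} − q_k·t_k, so r_k = a·s_k + b·t_k at every step:
  q = 1: r = 135, s = 1 − 1·0 = 1, t = 0 − 1·1 = -1  (check: 459·1 + 324·(-1) = 135)
  q = 2: r = 54, s = 0 − 2·1 = -2, t = 1 − 2·(-1) = 3  (check: 459·(-2) + 324·3 = 54)
  q = 2: r = 27, s = 1 − 2·(-2) = 5, t = -1 − 2·3 = -7  (check: 459·5 + 324·(-7) = 27)
The row with r = 27 (the gcd) gives the Bezout coefficients s = 5, t = -7.
Result: 459 · (5) + 324 · (-7) = 27.

gcd(459, 324) = 27; s = 5, t = -7 (check: 459·5 + 324·(-7) = 27).


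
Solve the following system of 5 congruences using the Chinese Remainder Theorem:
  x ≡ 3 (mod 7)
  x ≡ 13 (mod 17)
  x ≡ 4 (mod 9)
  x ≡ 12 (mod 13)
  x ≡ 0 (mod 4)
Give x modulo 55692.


Product of moduli M = 7 · 17 · 9 · 13 · 4 = 55692.
Merge one congruence at a time:
  Start: x ≡ 3 (mod 7).
  Combine with x ≡ 13 (mod 17); new modulus lcm = 119.
    Write x = 3 + 7·t and substitute into x ≡ 13 (mod 17): 7·t ≡ 13 − 3 = 10 (mod 17).
    The inverse of 7 mod 17 is 5 (since 7·5 = 35 = 2·17 + 1), so t ≡ 5·10 = 50 ≡ 16 (mod 17).
    Then x = 3 + 7·16 = 115, valid modulo lcm(7, 17) = 119: x ≡ 115 (mod 119).
  Combine with x ≡ 4 (mod 9); new modulus lcm = 1071.
    Write x = 115 + 119·t and substitute into x ≡ 4 (mod 9): 119·t ≡ 4 − 115 = -111 (mod 9).
    Reduce coefficients mod 9: 2·t ≡ 6 (mod 9).
    The inverse of 2 mod 9 is 5 (since 2·5 = 10 = 1·9 + 1), so t ≡ 5·6 = 30 ≡ 3 (mod 9).
    Then x = 115 + 119·3 = 472, valid modulo lcm(119, 9) = 1071: x ≡ 472 (mod 1071).
  Combine with x ≡ 12 (mod 13); new modulus lcm = 13923.
    Write x = 472 + 1071·t and substitute into x ≡ 12 (mod 13): 1071·t ≡ 12 − 472 = -460 (mod 13).
    Reduce coefficients mod 13: 5·t ≡ 8 (mod 13).
    The inverse of 5 mod 13 is 8 (since 5·8 = 40 = 3·13 + 1), so t ≡ 8·8 = 64 ≡ 12 (mod 13).
    Then x = 472 + 1071·12 = 13324, valid modulo lcm(1071, 13) = 13923: x ≡ 13324 (mod 13923).
  Combine with x ≡ 0 (mod 4); new modulus lcm = 55692.
    Write x = 13324 + 13923·t and substitute into x ≡ 0 (mod 4): 13923·t ≡ 0 − 13324 = -13324 (mod 4).
    Reduce coefficients mod 4: 3·t ≡ 0 (mod 4).
    The inverse of 3 mod 4 is 3 (since 3·3 = 9 = 2·4 + 1), so t ≡ 3·0 = 0 ≡ 0 (mod 4).
    Then x = 13324 + 13923·0 = 13324, valid modulo lcm(13923, 4) = 55692: x ≡ 13324 (mod 55692).
Verify against each original: 13324 mod 7 = 3, 13324 mod 17 = 13, 13324 mod 9 = 4, 13324 mod 13 = 12, 13324 mod 4 = 0.

x ≡ 13324 (mod 55692).


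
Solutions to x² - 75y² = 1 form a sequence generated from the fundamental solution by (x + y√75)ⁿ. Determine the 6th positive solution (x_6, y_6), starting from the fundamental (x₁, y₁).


Step 1: Find the fundamental solution (x₁, y₁) of x² - 75y² = 1.
  Expand √75 as a continued fraction. a₀ = ⌊√75⌋ = 8; iterate m_{k+1} = d_k·a_k − m_k, d_{k+1} = (75 − m_{k+1}²)/d_k, a_{k+1} = ⌊(a₀ + m_{k+1})/d_{k+1}⌋ (starting m₀ = 0, d₀ = 1), with convergents p_k = a_k·p_{k-1} + p_{k-2}, q_k = a_k·q_{k-1} + q_{k-2} (p₋₁ = 1, q₋₁ = 0):
  k = 0: a₀ = 8; p₀/q₀ = 8/1; p₀² − 75·q₀² = 64 − 75 = -11.
  k = 1: m = 8, d = 11, a = ⌊(8 + 8)/11⌋ = 1; p/q = (1·8 + 1)/(1·1 + 0) = 9/1; p² − 75·q² = 81 − 75 = 6.
  k = 2: m = 3, d = 6, a = ⌊(8 + 3)/6⌋ = 1; p/q = (1·9 + 8)/(1·1 + 1) = 17/2; p² − 75·q² = 289 − 300 = -11.
  k = 3: m = 3, d = 11, a = ⌊(8 + 3)/11⌋ = 1; p/q = (1·17 + 9)/(1·2 + 1) = 26/3; p² − 75·q² = 676 − 675 = 1.
  The first convergent with p² − 75·q² = 1 gives the fundamental solution (x₁, y₁) = (26, 3).
Step 2: Apply the recurrence (x_{n+1}, y_{n+1}) = (x₁x_n + 75y₁y_n, x₁y_n + y₁x_n) repeatedly.
  From (x_1, y_1) = (26, 3): x_2 = 26·26 + 75·3·3 = 1351; y_2 = 26·3 + 3·26 = 156.
  From (x_2, y_2) = (1351, 156): x_3 = 26·1351 + 75·3·156 = 70226; y_3 = 26·156 + 3·1351 = 8109.
  From (x_3, y_3) = (70226, 8109): x_4 = 26·70226 + 75·3·8109 = 3650401; y_4 = 26·8109 + 3·70226 = 421512.
  From (x_4, y_4) = (3650401, 421512): x_5 = 26·3650401 + 75·3·421512 = 189750626; y_5 = 26·421512 + 3·3650401 = 21910515.
  From (x_5, y_5) = (189750626, 21910515): x_6 = 26·189750626 + 75·3·21910515 = 9863382151; y_6 = 26·21910515 + 3·189750626 = 1138925268.
Step 3: Verify x_6² - 75·y_6² = 97286307456665386801 - 97286307456665386800 = 1 (should be 1). ✓

(x_1, y_1) = (26, 3); (x_6, y_6) = (9863382151, 1138925268).


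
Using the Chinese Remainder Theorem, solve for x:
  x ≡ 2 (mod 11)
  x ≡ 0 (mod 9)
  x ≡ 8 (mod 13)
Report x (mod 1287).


Moduli 11, 9, 13 are pairwise coprime; by CRT there is a unique solution modulo M = 11 · 9 · 13 = 1287.
Solve pairwise, accumulating the modulus:
  Start with x ≡ 2 (mod 11).
  Combine with x ≡ 0 (mod 9): since gcd(11, 9) = 1, we get a unique residue mod 99.
    Write x = 2 + 11·t and substitute into x ≡ 0 (mod 9): 11·t ≡ 0 − 2 = -2 (mod 9).
    Reduce coefficients mod 9: 2·t ≡ 7 (mod 9).
    The inverse of 2 mod 9 is 5 (since 2·5 = 10 = 1·9 + 1), so t ≡ 5·7 = 35 ≡ 8 (mod 9).
    Then x = 2 + 11·8 = 90, valid modulo lcm(11, 9) = 99: x ≡ 90 (mod 99).
  Combine with x ≡ 8 (mod 13): since gcd(99, 13) = 1, we get a unique residue mod 1287.
    Write x = 90 + 99·t and substitute into x ≡ 8 (mod 13): 99·t ≡ 8 − 90 = -82 (mod 13).
    Reduce coefficients mod 13: 8·t ≡ 9 (mod 13).
    The inverse of 8 mod 13 is 5 (since 8·5 = 40 = 3·13 + 1), so t ≡ 5·9 = 45 ≡ 6 (mod 13).
    Then x = 90 + 99·6 = 684, valid modulo lcm(99, 13) = 1287: x ≡ 684 (mod 1287).
Verify: 684 mod 11 = 2 ✓, 684 mod 9 = 0 ✓, 684 mod 13 = 8 ✓.

x ≡ 684 (mod 1287).


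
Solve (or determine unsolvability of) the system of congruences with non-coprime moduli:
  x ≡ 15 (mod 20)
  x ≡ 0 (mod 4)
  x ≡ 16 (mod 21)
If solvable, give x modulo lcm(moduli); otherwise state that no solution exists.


Moduli 20, 4, 21 are not pairwise coprime, so CRT works modulo lcm(m_i) when all pairwise compatibility conditions hold.
Pairwise compatibility: gcd(m_i, m_j) must divide a_i - a_j for every pair.
Merge one congruence at a time:
  Start: x ≡ 15 (mod 20).
  Combine with x ≡ 0 (mod 4): gcd(20, 4) = 4, and 0 - 15 = -15 is NOT divisible by 4.
    ⇒ system is inconsistent (no integer solution).

No solution (the system is inconsistent).


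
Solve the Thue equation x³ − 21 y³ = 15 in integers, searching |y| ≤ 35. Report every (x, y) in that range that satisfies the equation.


The equation is x³ - 21y³ = 15. For fixed y, x³ = 21·y³ + 15, so a solution requires the RHS to be a perfect cube.
Strategy: iterate y from -35 to 35, compute RHS = 21·y³ + 15, and check whether it is a (positive or negative) perfect cube.
Check small values of y:
  y = 0: RHS = 15 is not a perfect cube.
  y = 1: RHS = 36 is not a perfect cube.
  y = -1: RHS = -6 is not a perfect cube.
  y = 2: RHS = 183 is not a perfect cube.
  y = -2: RHS = -153 is not a perfect cube.
  y = 3: RHS = 582 is not a perfect cube.
  y = -3: RHS = -552 is not a perfect cube.
Continuing the search up to |y| = 35 finds no solutions either.
No (x, y) in the scanned range satisfies the equation.

No integer solutions with |y| ≤ 35.


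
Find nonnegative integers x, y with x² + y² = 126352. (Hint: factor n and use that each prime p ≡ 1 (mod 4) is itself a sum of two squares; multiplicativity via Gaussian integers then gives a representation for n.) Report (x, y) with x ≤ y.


Step 1: Factor n = 126352 = 2^4 · 53 · 149.
Step 2: Check the mod-4 condition on each prime factor: 2 = 2 (special); 53 ≡ 1 (mod 4), exponent 1; 149 ≡ 1 (mod 4), exponent 1.
All primes ≡ 3 (mod 4) appear to even exponent (or don't appear), so by the two-squares theorem n IS expressible as a sum of two squares.
Step 3: Build a representation. Group n = k² · m with k = 4 and m = 53 · 149 = 7897 (a product of primes ≡ 1 (mod 4)); a representation of m scales to one of n via (k·x)² + (k·y)² = k²(x² + y²). Each prime p ≡ 1 (mod 4) is itself a sum of two squares; find a² by testing p − a² for a perfect square:
  53: 53 − 1² = 52, 53 − 2² = 49 = 7² ⇒ 53 = 2² + 7².
  149: 149 − 1² = 148, 149 − 2² = 145, 149 − 3² = 140, 149 − 4² = 133, 149 − 5² = 124, 149 − 6² = 113, 149 − 7² = 100 = 10² ⇒ 149 = 7² + 10².
  Combine using the Brahmagupta–Fibonacci identity (a² + b²)(c² + d²) = (ac − bd)² + (ad + bc)² = (ac + bd)² + (ad − bc)²:
  53 · 149 = 7897: from (2² + 7²)(7² + 10²), take (2·7 − 7·10, 2·10 + 7·7) = (14 − 70, 20 + 49) = (-56, 69); dropping signs (only squares matter) gives (56, 69); check 56² + 69² = 3136 + 4761 = 7897 ✓.
  Scale by k = 4: (4·56, 4·69) = (224, 276).
Step 4: Order so x ≤ y and verify: 224² + 276² = 50176 + 76176 = 126352 = n. ✓

n = 126352 = 224² + 276² (one valid representation with x ≤ y).


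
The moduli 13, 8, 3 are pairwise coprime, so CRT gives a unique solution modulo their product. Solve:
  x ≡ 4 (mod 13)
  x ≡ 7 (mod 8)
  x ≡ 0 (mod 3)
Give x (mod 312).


Moduli 13, 8, 3 are pairwise coprime; by CRT there is a unique solution modulo M = 13 · 8 · 3 = 312.
Solve pairwise, accumulating the modulus:
  Start with x ≡ 4 (mod 13).
  Combine with x ≡ 7 (mod 8): since gcd(13, 8) = 1, we get a unique residue mod 104.
    Write x = 4 + 13·t and substitute into x ≡ 7 (mod 8): 13·t ≡ 7 − 4 = 3 (mod 8).
    Reduce coefficients mod 8: 5·t ≡ 3 (mod 8).
    The inverse of 5 mod 8 is 5 (since 5·5 = 25 = 3·8 + 1), so t ≡ 5·3 = 15 ≡ 7 (mod 8).
    Then x = 4 + 13·7 = 95, valid modulo lcm(13, 8) = 104: x ≡ 95 (mod 104).
  Combine with x ≡ 0 (mod 3): since gcd(104, 3) = 1, we get a unique residue mod 312.
    Write x = 95 + 104·t and substitute into x ≡ 0 (mod 3): 104·t ≡ 0 − 95 = -95 (mod 3).
    Reduce coefficients mod 3: 2·t ≡ 1 (mod 3).
    The inverse of 2 mod 3 is 2 (since 2·2 = 4 = 1·3 + 1), so t ≡ 2·1 = 2 ≡ 2 (mod 3).
    Then x = 95 + 104·2 = 303, valid modulo lcm(104, 3) = 312: x ≡ 303 (mod 312).
Verify: 303 mod 13 = 4 ✓, 303 mod 8 = 7 ✓, 303 mod 3 = 0 ✓.

x ≡ 303 (mod 312).


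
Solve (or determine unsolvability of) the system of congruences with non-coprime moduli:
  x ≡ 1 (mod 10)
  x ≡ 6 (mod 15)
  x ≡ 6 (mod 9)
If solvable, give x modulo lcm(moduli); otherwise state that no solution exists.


Moduli 10, 15, 9 are not pairwise coprime, so CRT works modulo lcm(m_i) when all pairwise compatibility conditions hold.
Pairwise compatibility: gcd(m_i, m_j) must divide a_i - a_j for every pair.
Merge one congruence at a time:
  Start: x ≡ 1 (mod 10).
  Combine with x ≡ 6 (mod 15): gcd(10, 15) = 5; 6 - 1 = 5, which IS divisible by 5, so compatible.
    Write x = 1 + 10·t and substitute into x ≡ 6 (mod 15): 10·t ≡ 6 − 1 = 5 (mod 15).
    Divide the congruence (and modulus) by g = 5: 2·t ≡ 1 (mod 3).
    The inverse of 2 mod 3 is 2 (since 2·2 = 4 = 1·3 + 1), so t ≡ 2·1 = 2 ≡ 2 (mod 3).
    Then x = 1 + 10·2 = 21, valid modulo lcm(10, 15) = 30: x ≡ 21 (mod 30).
  Combine with x ≡ 6 (mod 9): gcd(30, 9) = 3; 6 - 21 = -15, which IS divisible by 3, so compatible.
    Write x = 21 + 30·t and substitute into x ≡ 6 (mod 9): 30·t ≡ 6 − 21 = -15 (mod 9).
    Divide the congruence (and modulus) by g = 3: 10·t ≡ -5 (mod 3).
    Reduce coefficients mod 3: 1·t ≡ 1 (mod 3).
    So t ≡ 1 (mod 3).
    Then x = 21 + 30·1 = 51, valid modulo lcm(30, 9) = 90: x ≡ 51 (mod 90).
Verify: 51 mod 10 = 1, 51 mod 15 = 6, 51 mod 9 = 6.

x ≡ 51 (mod 90).


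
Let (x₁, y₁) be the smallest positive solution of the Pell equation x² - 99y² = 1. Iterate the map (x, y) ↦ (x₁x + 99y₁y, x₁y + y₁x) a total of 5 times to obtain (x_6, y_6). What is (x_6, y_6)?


Step 1: Find the fundamental solution (x₁, y₁) of x² - 99y² = 1.
  Expand √99 as a continued fraction. a₀ = ⌊√99⌋ = 9; iterate m_{k+1} = d_k·a_k − m_k, d_{k+1} = (99 − m_{k+1}²)/d_k, a_{k+1} = ⌊(a₀ + m_{k+1})/d_{k+1}⌋ (starting m₀ = 0, d₀ = 1), with convergents p_k = a_k·p_{k-1} + p_{k-2}, q_k = a_k·q_{k-1} + q_{k-2} (p₋₁ = 1, q₋₁ = 0):
  k = 0: a₀ = 9; p₀/q₀ = 9/1; p₀² − 99·q₀² = 81 − 99 = -18.
  k = 1: m = 9, d = 18, a = ⌊(9 + 9)/18⌋ = 1; p/q = (1·9 + 1)/(1·1 + 0) = 10/1; p² − 99·q² = 100 − 99 = 1.
  The first convergent with p² − 99·q² = 1 gives the fundamental solution (x₁, y₁) = (10, 1).
Step 2: Apply the recurrence (x_{n+1}, y_{n+1}) = (x₁x_n + 99y₁y_n, x₁y_n + y₁x_n) repeatedly.
  From (x_1, y_1) = (10, 1): x_2 = 10·10 + 99·1·1 = 199; y_2 = 10·1 + 1·10 = 20.
  From (x_2, y_2) = (199, 20): x_3 = 10·199 + 99·1·20 = 3970; y_3 = 10·20 + 1·199 = 399.
  From (x_3, y_3) = (3970, 399): x_4 = 10·3970 + 99·1·399 = 79201; y_4 = 10·399 + 1·3970 = 7960.
  From (x_4, y_4) = (79201, 7960): x_5 = 10·79201 + 99·1·7960 = 1580050; y_5 = 10·7960 + 1·79201 = 158801.
  From (x_5, y_5) = (1580050, 158801): x_6 = 10·1580050 + 99·1·158801 = 31521799; y_6 = 10·158801 + 1·1580050 = 3168060.
Step 3: Verify x_6² - 99·y_6² = 993623812196401 - 993623812196400 = 1 (should be 1). ✓

(x_1, y_1) = (10, 1); (x_6, y_6) = (31521799, 3168060).


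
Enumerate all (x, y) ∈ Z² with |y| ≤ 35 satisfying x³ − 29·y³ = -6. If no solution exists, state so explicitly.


The equation is x³ - 29y³ = -6. For fixed y, x³ = 29·y³ − 6, so a solution requires the RHS to be a perfect cube.
Strategy: iterate y from -35 to 35, compute RHS = 29·y³ − 6, and check whether it is a (positive or negative) perfect cube.
Check small values of y:
  y = 0: RHS = -6 is not a perfect cube.
  y = 1: RHS = 23 is not a perfect cube.
  y = -1: RHS = -35 is not a perfect cube.
  y = 2: RHS = 226 is not a perfect cube.
  y = -2: RHS = -238 is not a perfect cube.
  y = 3: RHS = 777 is not a perfect cube.
  y = -3: RHS = -789 is not a perfect cube.
Continuing the search up to |y| = 35 finds no solutions either.
No (x, y) in the scanned range satisfies the equation.

No integer solutions with |y| ≤ 35.


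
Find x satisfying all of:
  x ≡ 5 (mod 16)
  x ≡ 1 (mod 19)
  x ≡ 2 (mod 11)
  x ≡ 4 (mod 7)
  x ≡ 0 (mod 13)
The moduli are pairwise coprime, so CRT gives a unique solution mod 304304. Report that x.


Product of moduli M = 16 · 19 · 11 · 7 · 13 = 304304.
Merge one congruence at a time:
  Start: x ≡ 5 (mod 16).
  Combine with x ≡ 1 (mod 19); new modulus lcm = 304.
    Write x = 5 + 16·t and substitute into x ≡ 1 (mod 19): 16·t ≡ 1 − 5 = -4 (mod 19).
    Reduce coefficients mod 19: 16·t ≡ 15 (mod 19).
    The inverse of 16 mod 19 is 6 (since 16·6 = 96 = 5·19 + 1), so t ≡ 6·15 = 90 ≡ 14 (mod 19).
    Then x = 5 + 16·14 = 229, valid modulo lcm(16, 19) = 304: x ≡ 229 (mod 304).
  Combine with x ≡ 2 (mod 11); new modulus lcm = 3344.
    Write x = 229 + 304·t and substitute into x ≡ 2 (mod 11): 304·t ≡ 2 − 229 = -227 (mod 11).
    Reduce coefficients mod 11: 7·t ≡ 4 (mod 11).
    The inverse of 7 mod 11 is 8 (since 7·8 = 56 = 5·11 + 1), so t ≡ 8·4 = 32 ≡ 10 (mod 11).
    Then x = 229 + 304·10 = 3269, valid modulo lcm(304, 11) = 3344: x ≡ 3269 (mod 3344).
  Combine with x ≡ 4 (mod 7); new modulus lcm = 23408.
    Write x = 3269 + 3344·t and substitute into x ≡ 4 (mod 7): 3344·t ≡ 4 − 3269 = -3265 (mod 7).
    Reduce coefficients mod 7: 5·t ≡ 4 (mod 7).
    The inverse of 5 mod 7 is 3 (since 5·3 = 15 = 2·7 + 1), so t ≡ 3·4 = 12 ≡ 5 (mod 7).
    Then x = 3269 + 3344·5 = 19989, valid modulo lcm(3344, 7) = 23408: x ≡ 19989 (mod 23408).
  Combine with x ≡ 0 (mod 13); new modulus lcm = 304304.
    Write x = 19989 + 23408·t and substitute into x ≡ 0 (mod 13): 23408·t ≡ 0 − 19989 = -19989 (mod 13).
    Reduce coefficients mod 13: 8·t ≡ 5 (mod 13).
    The inverse of 8 mod 13 is 5 (since 8·5 = 40 = 3·13 + 1), so t ≡ 5·5 = 25 ≡ 12 (mod 13).
    Then x = 19989 + 23408·12 = 300885, valid modulo lcm(23408, 13) = 304304: x ≡ 300885 (mod 304304).
Verify against each original: 300885 mod 16 = 5, 300885 mod 19 = 1, 300885 mod 11 = 2, 300885 mod 7 = 4, 300885 mod 13 = 0.

x ≡ 300885 (mod 304304).


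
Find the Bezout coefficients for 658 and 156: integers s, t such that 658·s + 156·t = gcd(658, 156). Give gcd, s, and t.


Euclidean algorithm on (658, 156) — divide until remainder is 0:
  658 = 4 · 156 + 34
  156 = 4 · 34 + 20
  34 = 1 · 20 + 14
  20 = 1 · 14 + 6
  14 = 2 · 6 + 2
  6 = 3 · 2 + 0
gcd(658, 156) = 2.
Track Bezout coefficients alongside the remainders: start with r₀ = 658 = a·1 + b·0 (s = 1, t = 0) and r₁ = 156 = a·0 + b·1 (s = 0, t = 1); each new remainder r_{k+1} = r_{k-1} − q_k·r_k inherits s_{k+1} = s_{k-1} − q_k·s_k, t_{k+1} = t_{k-1} − q_k·t_k, so r_k = a·s_k + b·t_k at every step:
  q = 4: r = 34, s = 1 − 4·0 = 1, t = 0 − 4·1 = -4  (check: 658·1 + 156·(-4) = 34)
  q = 4: r = 20, s = 0 − 4·1 = -4, t = 1 − 4·(-4) = 17  (check: 658·(-4) + 156·17 = 20)
  q = 1: r = 14, s = 1 − 1·(-4) = 5, t = -4 − 1·17 = -21  (check: 658·5 + 156·(-21) = 14)
  q = 1: r = 6, s = -4 − 1·5 = -9, t = 17 − 1·(-21) = 38  (check: 658·(-9) + 156·38 = 6)
  q = 2: r = 2, s = 5 − 2·(-9) = 23, t = -21 − 2·38 = -97  (check: 658·23 + 156·(-97) = 2)
The row with r = 2 (the gcd) gives the Bezout coefficients s = 23, t = -97.
Result: 658 · (23) + 156 · (-97) = 2.

gcd(658, 156) = 2; s = 23, t = -97 (check: 658·23 + 156·(-97) = 2).


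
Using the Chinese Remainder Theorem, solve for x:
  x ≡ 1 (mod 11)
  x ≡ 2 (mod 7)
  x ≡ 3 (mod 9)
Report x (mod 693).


Moduli 11, 7, 9 are pairwise coprime; by CRT there is a unique solution modulo M = 11 · 7 · 9 = 693.
Solve pairwise, accumulating the modulus:
  Start with x ≡ 1 (mod 11).
  Combine with x ≡ 2 (mod 7): since gcd(11, 7) = 1, we get a unique residue mod 77.
    Write x = 1 + 11·t and substitute into x ≡ 2 (mod 7): 11·t ≡ 2 − 1 = 1 (mod 7).
    Reduce coefficients mod 7: 4·t ≡ 1 (mod 7).
    The inverse of 4 mod 7 is 2 (since 4·2 = 8 = 1·7 + 1), so t ≡ 2·1 = 2 ≡ 2 (mod 7).
    Then x = 1 + 11·2 = 23, valid modulo lcm(11, 7) = 77: x ≡ 23 (mod 77).
  Combine with x ≡ 3 (mod 9): since gcd(77, 9) = 1, we get a unique residue mod 693.
    Write x = 23 + 77·t and substitute into x ≡ 3 (mod 9): 77·t ≡ 3 − 23 = -20 (mod 9).
    Reduce coefficients mod 9: 5·t ≡ 7 (mod 9).
    The inverse of 5 mod 9 is 2 (since 5·2 = 10 = 1·9 + 1), so t ≡ 2·7 = 14 ≡ 5 (mod 9).
    Then x = 23 + 77·5 = 408, valid modulo lcm(77, 9) = 693: x ≡ 408 (mod 693).
Verify: 408 mod 11 = 1 ✓, 408 mod 7 = 2 ✓, 408 mod 9 = 3 ✓.

x ≡ 408 (mod 693).


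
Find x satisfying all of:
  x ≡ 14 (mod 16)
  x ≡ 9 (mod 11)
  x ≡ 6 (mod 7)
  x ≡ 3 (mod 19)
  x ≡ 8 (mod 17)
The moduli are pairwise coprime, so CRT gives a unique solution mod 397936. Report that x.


Product of moduli M = 16 · 11 · 7 · 19 · 17 = 397936.
Merge one congruence at a time:
  Start: x ≡ 14 (mod 16).
  Combine with x ≡ 9 (mod 11); new modulus lcm = 176.
    Write x = 14 + 16·t and substitute into x ≡ 9 (mod 11): 16·t ≡ 9 − 14 = -5 (mod 11).
    Reduce coefficients mod 11: 5·t ≡ 6 (mod 11).
    The inverse of 5 mod 11 is 9 (since 5·9 = 45 = 4·11 + 1), so t ≡ 9·6 = 54 ≡ 10 (mod 11).
    Then x = 14 + 16·10 = 174, valid modulo lcm(16, 11) = 176: x ≡ 174 (mod 176).
  Combine with x ≡ 6 (mod 7); new modulus lcm = 1232.
    Write x = 174 + 176·t and substitute into x ≡ 6 (mod 7): 176·t ≡ 6 − 174 = -168 (mod 7).
    Reduce coefficients mod 7: 1·t ≡ 0 (mod 7).
    So t ≡ 0 (mod 7).
    Then x = 174 + 176·0 = 174, valid modulo lcm(176, 7) = 1232: x ≡ 174 (mod 1232).
  Combine with x ≡ 3 (mod 19); new modulus lcm = 23408.
    Write x = 174 + 1232·t and substitute into x ≡ 3 (mod 19): 1232·t ≡ 3 − 174 = -171 (mod 19).
    Reduce coefficients mod 19: 16·t ≡ 0 (mod 19).
    The inverse of 16 mod 19 is 6 (since 16·6 = 96 = 5·19 + 1), so t ≡ 6·0 = 0 ≡ 0 (mod 19).
    Then x = 174 + 1232·0 = 174, valid modulo lcm(1232, 19) = 23408: x ≡ 174 (mod 23408).
  Combine with x ≡ 8 (mod 17); new modulus lcm = 397936.
    Write x = 174 + 23408·t and substitute into x ≡ 8 (mod 17): 23408·t ≡ 8 − 174 = -166 (mod 17).
    Reduce coefficients mod 17: 16·t ≡ 4 (mod 17).
    The inverse of 16 mod 17 is 16 (since 16·16 = 256 = 15·17 + 1), so t ≡ 16·4 = 64 ≡ 13 (mod 17).
    Then x = 174 + 23408·13 = 304478, valid modulo lcm(23408, 17) = 397936: x ≡ 304478 (mod 397936).
Verify against each original: 304478 mod 16 = 14, 304478 mod 11 = 9, 304478 mod 7 = 6, 304478 mod 19 = 3, 304478 mod 17 = 8.

x ≡ 304478 (mod 397936).


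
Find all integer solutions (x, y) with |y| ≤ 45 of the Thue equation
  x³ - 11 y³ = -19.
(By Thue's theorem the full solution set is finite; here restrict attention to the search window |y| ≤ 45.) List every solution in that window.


The equation is x³ - 11y³ = -19. For fixed y, x³ = 11·y³ − 19, so a solution requires the RHS to be a perfect cube.
Strategy: iterate y from -45 to 45, compute RHS = 11·y³ − 19, and check whether it is a (positive or negative) perfect cube.
Check small values of y:
  y = 0: RHS = -19 is not a perfect cube.
  y = 1: RHS = -8 = (-2)³ ⇒ x = -2 works.
  y = -1: RHS = -30 is not a perfect cube.
  y = 2: RHS = 69 is not a perfect cube.
  y = -2: RHS = -107 is not a perfect cube.
  y = 3: RHS = 278 is not a perfect cube.
  y = -3: RHS = -316 is not a perfect cube.
Continuing, at y = 9: RHS = 8000 = (20)³ ⇒ x = 20 works.
Searching the remaining y in |y| ≤ 45 finds no further solutions.
Collected solutions: (-2, 1), (20, 9).

Solutions (with |y| ≤ 45): (-2, 1), (20, 9).


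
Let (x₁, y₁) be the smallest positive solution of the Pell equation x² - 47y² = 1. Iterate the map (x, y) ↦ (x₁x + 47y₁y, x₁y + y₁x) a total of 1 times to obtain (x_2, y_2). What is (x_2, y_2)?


Step 1: Find the fundamental solution (x₁, y₁) of x² - 47y² = 1.
  Expand √47 as a continued fraction. a₀ = ⌊√47⌋ = 6; iterate m_{k+1} = d_k·a_k − m_k, d_{k+1} = (47 − m_{k+1}²)/d_k, a_{k+1} = ⌊(a₀ + m_{k+1})/d_{k+1}⌋ (starting m₀ = 0, d₀ = 1), with convergents p_k = a_k·p_{k-1} + p_{k-2}, q_k = a_k·q_{k-1} + q_{k-2} (p₋₁ = 1, q₋₁ = 0):
  k = 0: a₀ = 6; p₀/q₀ = 6/1; p₀² − 47·q₀² = 36 − 47 = -11.
  k = 1: m = 6, d = 11, a = ⌊(6 + 6)/11⌋ = 1; p/q = (1·6 + 1)/(1·1 + 0) = 7/1; p² − 47·q² = 49 − 47 = 2.
  k = 2: m = 5, d = 2, a = ⌊(6 + 5)/2⌋ = 5; p/q = (5·7 + 6)/(5·1 + 1) = 41/6; p² − 47·q² = 1681 − 1692 = -11.
  k = 3: m = 5, d = 11, a = ⌊(6 + 5)/11⌋ = 1; p/q = (1·41 + 7)/(1·6 + 1) = 48/7; p² − 47·q² = 2304 − 2303 = 1.
  The first convergent with p² − 47·q² = 1 gives the fundamental solution (x₁, y₁) = (48, 7).
Step 2: Apply the recurrence (x_{n+1}, y_{n+1}) = (x₁x_n + 47y₁y_n, x₁y_n + y₁x_n) repeatedly.
  From (x_1, y_1) = (48, 7): x_2 = 48·48 + 47·7·7 = 4607; y_2 = 48·7 + 7·48 = 672.
Step 3: Verify x_2² - 47·y_2² = 21224449 - 21224448 = 1 (should be 1). ✓

(x_1, y_1) = (48, 7); (x_2, y_2) = (4607, 672).


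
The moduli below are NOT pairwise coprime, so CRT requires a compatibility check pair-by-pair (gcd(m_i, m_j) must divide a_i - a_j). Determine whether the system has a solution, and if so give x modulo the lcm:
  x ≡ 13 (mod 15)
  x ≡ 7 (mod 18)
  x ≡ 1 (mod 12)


Moduli 15, 18, 12 are not pairwise coprime, so CRT works modulo lcm(m_i) when all pairwise compatibility conditions hold.
Pairwise compatibility: gcd(m_i, m_j) must divide a_i - a_j for every pair.
Merge one congruence at a time:
  Start: x ≡ 13 (mod 15).
  Combine with x ≡ 7 (mod 18): gcd(15, 18) = 3; 7 - 13 = -6, which IS divisible by 3, so compatible.
    Write x = 13 + 15·t and substitute into x ≡ 7 (mod 18): 15·t ≡ 7 − 13 = -6 (mod 18).
    Divide the congruence (and modulus) by g = 3: 5·t ≡ -2 (mod 6).
    Reduce coefficients mod 6: 5·t ≡ 4 (mod 6).
    The inverse of 5 mod 6 is 5 (since 5·5 = 25 = 4·6 + 1), so t ≡ 5·4 = 20 ≡ 2 (mod 6).
    Then x = 13 + 15·2 = 43, valid modulo lcm(15, 18) = 90: x ≡ 43 (mod 90).
  Combine with x ≡ 1 (mod 12): gcd(90, 12) = 6; 1 - 43 = -42, which IS divisible by 6, so compatible.
    Write x = 43 + 90·t and substitute into x ≡ 1 (mod 12): 90·t ≡ 1 − 43 = -42 (mod 12).
    Divide the congruence (and modulus) by g = 6: 15·t ≡ -7 (mod 2).
    Reduce coefficients mod 2: 1·t ≡ 1 (mod 2).
    So t ≡ 1 (mod 2).
    Then x = 43 + 90·1 = 133, valid modulo lcm(90, 12) = 180: x ≡ 133 (mod 180).
Verify: 133 mod 15 = 13, 133 mod 18 = 7, 133 mod 12 = 1.

x ≡ 133 (mod 180).
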